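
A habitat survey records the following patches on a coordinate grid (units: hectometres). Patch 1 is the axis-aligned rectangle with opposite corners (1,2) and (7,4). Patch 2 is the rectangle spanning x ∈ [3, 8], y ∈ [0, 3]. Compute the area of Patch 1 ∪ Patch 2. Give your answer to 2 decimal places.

By inclusion–exclusion:
Individual areas: |Patch 1| = 12, |Patch 2| = 15.
|Patch 1∩Patch 2|: x∈[3,7], y∈[2,3] → 4·1 = 4.
|Patch 1 ∪ Patch 2| = 27 − 4 = 23.00.

23.00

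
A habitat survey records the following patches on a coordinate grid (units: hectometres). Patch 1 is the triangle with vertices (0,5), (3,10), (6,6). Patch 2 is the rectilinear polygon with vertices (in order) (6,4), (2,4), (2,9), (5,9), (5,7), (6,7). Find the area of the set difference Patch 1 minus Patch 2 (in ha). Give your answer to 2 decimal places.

3.72

|Patch 1| = 13.5, |Patch 1∩Patch 2| = 9.7833.
|Patch 1 ∖ Patch 2| = |Patch 1| − |Patch 1∩Patch 2| = 13.5 − 9.7833 = 3.72.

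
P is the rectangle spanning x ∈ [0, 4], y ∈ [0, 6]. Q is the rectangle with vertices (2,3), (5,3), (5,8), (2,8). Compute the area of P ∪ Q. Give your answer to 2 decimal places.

By inclusion–exclusion:
Individual areas: |P| = 24, |Q| = 15.
|P∩Q|: x∈[2,4], y∈[3,6] → 2·3 = 6.
|P ∪ Q| = 39 − 6 = 33.00.

33.00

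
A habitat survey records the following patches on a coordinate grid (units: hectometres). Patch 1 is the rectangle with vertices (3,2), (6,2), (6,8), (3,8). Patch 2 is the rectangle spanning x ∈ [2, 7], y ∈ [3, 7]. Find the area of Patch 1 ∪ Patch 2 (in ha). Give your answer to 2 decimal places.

26.00

By inclusion–exclusion:
Individual areas: |Patch 1| = 18, |Patch 2| = 20.
|Patch 1∩Patch 2|: x∈[3,6], y∈[3,7] → 3·4 = 12.
|Patch 1 ∪ Patch 2| = 38 − 12 = 26.00.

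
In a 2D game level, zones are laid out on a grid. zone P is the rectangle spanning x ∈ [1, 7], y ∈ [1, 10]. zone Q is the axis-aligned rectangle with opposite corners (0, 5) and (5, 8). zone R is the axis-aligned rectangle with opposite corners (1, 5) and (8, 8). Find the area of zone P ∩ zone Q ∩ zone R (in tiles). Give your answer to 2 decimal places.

12.00

The intersection is the polygon with vertices (5,8), (5,5), (1,5), (1,8).
By the shoelace formula its area is 12.00.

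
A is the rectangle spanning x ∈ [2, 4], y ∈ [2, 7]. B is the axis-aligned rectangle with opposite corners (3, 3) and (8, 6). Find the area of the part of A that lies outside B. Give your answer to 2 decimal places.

|A∩B|: x∈[3,4], y∈[3,6] → 1·3 = 3.
|A| = 10.
|A ∖ B| = |A| − |A∩B| = 10 − 3 = 7.00.

7.00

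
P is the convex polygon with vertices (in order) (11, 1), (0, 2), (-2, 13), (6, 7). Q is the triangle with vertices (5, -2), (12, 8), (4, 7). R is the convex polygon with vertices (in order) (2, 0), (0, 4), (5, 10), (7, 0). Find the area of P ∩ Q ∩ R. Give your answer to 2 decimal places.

10.33

The intersection is the polygon with vertices (4,7), (5.561,7.195), (6.722,1.389), (4.602,1.582).
By the shoelace formula its area is 10.33.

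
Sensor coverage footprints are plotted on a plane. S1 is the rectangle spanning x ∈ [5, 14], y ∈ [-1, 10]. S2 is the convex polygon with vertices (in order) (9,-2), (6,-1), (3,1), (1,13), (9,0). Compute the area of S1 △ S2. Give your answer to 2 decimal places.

|S1| = 99, |S2| = 42.5, |S1∩S2| = 16.6667.
|S1 △ S2| = |S1| + |S2| − 2·|S1∩S2| = 99 + 42.5 − 33.3333 = 108.17.

108.17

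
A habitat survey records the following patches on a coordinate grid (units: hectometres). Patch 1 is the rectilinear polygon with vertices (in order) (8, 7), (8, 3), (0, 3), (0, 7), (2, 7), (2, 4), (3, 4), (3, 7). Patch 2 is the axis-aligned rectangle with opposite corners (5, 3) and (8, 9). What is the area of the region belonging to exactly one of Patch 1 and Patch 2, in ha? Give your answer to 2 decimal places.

23.00

|Patch 1| = 29, |Patch 2| = 18, |Patch 1∩Patch 2| = 12.
|Patch 1 △ Patch 2| = |Patch 1| + |Patch 2| − 2·|Patch 1∩Patch 2| = 29 + 18 − 24 = 23.00.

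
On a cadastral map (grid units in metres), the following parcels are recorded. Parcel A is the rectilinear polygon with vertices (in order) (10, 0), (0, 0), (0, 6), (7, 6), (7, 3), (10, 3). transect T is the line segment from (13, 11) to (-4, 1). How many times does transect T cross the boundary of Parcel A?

2

The segment meets the boundary at (0,3.353), (4.5,6).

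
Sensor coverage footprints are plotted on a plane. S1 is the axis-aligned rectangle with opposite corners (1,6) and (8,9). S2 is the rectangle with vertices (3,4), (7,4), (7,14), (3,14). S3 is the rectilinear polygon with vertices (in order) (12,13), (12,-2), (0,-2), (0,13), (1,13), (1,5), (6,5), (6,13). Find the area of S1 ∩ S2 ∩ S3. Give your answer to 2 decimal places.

3.00

The intersection is the polygon with vertices (7,6), (6,6), (6,9), (7,9).
By the shoelace formula its area is 3.00.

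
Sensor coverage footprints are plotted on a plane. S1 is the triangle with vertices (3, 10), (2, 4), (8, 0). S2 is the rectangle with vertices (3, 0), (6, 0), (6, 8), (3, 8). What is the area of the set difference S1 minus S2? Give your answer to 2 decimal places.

7.00

|S1| = 20, |S1∩S2| = 13.
|S1 ∖ S2| = |S1| − |S1∩S2| = 20 − 13 = 7.00.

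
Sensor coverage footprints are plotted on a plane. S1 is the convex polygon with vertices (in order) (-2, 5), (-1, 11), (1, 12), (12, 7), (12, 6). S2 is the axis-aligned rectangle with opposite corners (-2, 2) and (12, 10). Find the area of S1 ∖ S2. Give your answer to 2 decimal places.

7.48

|S1| = 58.5, |S1∩S2| = 51.0167.
|S1 ∖ S2| = |S1| − |S1∩S2| = 58.5 − 51.0167 = 7.48.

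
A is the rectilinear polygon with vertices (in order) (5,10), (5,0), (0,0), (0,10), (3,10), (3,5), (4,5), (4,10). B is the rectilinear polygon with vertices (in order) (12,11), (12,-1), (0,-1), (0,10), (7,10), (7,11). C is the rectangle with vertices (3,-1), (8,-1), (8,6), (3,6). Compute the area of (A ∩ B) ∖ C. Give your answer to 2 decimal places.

|A ∩ B| = 45.
|(A ∩ B) ∩ C| = 11.
|(A ∩ B) ∖ C| = 45 − 11 = 34.00.

34.00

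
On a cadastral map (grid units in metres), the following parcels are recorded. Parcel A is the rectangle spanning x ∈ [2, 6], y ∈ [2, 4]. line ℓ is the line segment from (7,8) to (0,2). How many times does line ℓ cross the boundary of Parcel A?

2

The segment meets the boundary at (2,3.714), (2.333,4).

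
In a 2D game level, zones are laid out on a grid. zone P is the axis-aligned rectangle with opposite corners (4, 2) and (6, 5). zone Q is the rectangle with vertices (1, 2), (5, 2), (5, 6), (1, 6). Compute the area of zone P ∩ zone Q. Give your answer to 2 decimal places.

3.00

|zone P∩zone Q|: x∈[4,5], y∈[2,5] → 1·3 = 3.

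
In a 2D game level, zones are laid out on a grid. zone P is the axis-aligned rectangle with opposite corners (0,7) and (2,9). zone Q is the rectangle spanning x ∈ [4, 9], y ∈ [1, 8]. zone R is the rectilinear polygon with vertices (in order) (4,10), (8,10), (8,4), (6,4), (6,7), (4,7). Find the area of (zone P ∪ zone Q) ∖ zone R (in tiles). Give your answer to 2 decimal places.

29.00

|zone P ∪ zone Q| = 39.
|(zone P ∪ zone Q) ∩ zone R| = 10.
|(zone P ∪ zone Q) ∖ zone R| = 39 − 10 = 29.00.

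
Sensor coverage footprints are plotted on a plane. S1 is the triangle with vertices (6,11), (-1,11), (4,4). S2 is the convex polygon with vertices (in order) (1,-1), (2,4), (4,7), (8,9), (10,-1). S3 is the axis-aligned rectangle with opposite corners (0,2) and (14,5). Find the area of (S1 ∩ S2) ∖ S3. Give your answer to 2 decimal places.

2.55

|S1 ∩ S2| = 3.0517.
|(S1 ∩ S2) ∩ S3| = 0.5.
|(S1 ∩ S2) ∖ S3| = 3.0517 − 0.5 = 2.55.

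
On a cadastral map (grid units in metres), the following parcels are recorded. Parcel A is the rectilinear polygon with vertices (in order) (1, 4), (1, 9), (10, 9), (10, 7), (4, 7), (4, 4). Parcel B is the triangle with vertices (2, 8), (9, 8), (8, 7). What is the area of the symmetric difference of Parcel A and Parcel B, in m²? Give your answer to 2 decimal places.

|Parcel A| = 27, |Parcel B| = 3.5, |Parcel A∩Parcel B| = 3.5.
|Parcel A △ Parcel B| = |Parcel A| + |Parcel B| − 2·|Parcel A∩Parcel B| = 27 + 3.5 − 7 = 23.50.

23.50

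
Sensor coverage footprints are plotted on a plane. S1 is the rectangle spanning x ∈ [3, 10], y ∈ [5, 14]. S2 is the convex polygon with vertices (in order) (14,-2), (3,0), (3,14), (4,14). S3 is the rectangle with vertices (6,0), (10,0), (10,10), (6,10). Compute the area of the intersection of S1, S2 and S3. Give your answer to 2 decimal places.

The intersection is the polygon with vertices (9.625,5), (6,5), (6,10), (6.5,10).
By the shoelace formula its area is 10.31.

10.31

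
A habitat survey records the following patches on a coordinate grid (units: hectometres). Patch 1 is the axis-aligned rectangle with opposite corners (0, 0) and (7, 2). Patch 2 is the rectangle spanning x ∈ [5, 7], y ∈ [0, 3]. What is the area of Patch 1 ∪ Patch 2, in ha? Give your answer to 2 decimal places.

By inclusion–exclusion:
Individual areas: |Patch 1| = 14, |Patch 2| = 6.
|Patch 1∩Patch 2|: x∈[5,7], y∈[0,2] → 2·2 = 4.
|Patch 1 ∪ Patch 2| = 20 − 4 = 16.00.

16.00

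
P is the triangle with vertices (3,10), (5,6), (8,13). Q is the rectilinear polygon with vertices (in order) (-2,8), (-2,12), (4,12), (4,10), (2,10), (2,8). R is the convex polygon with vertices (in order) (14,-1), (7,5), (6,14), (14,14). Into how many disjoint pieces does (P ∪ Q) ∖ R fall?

(P ∪ Q) ∖ R is a single connected region.

1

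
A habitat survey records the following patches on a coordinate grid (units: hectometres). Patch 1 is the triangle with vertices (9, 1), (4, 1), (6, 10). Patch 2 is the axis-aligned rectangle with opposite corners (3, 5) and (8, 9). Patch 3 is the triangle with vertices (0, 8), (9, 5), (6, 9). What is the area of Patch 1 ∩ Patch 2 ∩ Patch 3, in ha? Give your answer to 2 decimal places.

The intersection is the polygon with vertices (7.5,5.5), (5.172,6.276), (5.769,8.961), (6,9), (6.6,8.2).
By the shoelace formula its area is 4.24.

4.24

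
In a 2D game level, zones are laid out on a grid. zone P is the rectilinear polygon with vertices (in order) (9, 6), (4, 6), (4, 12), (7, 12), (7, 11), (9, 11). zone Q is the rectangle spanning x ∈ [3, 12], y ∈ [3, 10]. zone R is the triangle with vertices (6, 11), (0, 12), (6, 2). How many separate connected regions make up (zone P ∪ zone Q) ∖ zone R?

2

(zone P ∪ zone Q) ∖ zone R splits into 2 disjoint pieces (area 47.6667, area 4.8).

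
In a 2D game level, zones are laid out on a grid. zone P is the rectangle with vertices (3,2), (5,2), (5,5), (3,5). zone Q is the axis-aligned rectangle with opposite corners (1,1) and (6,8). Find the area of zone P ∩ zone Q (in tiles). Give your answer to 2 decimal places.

|zone P∩zone Q|: x∈[3,5], y∈[2,5] → 2·3 = 6.

6.00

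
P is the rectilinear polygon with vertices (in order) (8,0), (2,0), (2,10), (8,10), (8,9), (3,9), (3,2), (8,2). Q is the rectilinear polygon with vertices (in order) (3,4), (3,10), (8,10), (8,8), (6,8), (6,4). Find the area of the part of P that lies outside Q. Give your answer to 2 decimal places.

20.00

|P| = 25, |P∩Q| = 5.
|P ∖ Q| = |P| − |P∩Q| = 25 − 5 = 20.00.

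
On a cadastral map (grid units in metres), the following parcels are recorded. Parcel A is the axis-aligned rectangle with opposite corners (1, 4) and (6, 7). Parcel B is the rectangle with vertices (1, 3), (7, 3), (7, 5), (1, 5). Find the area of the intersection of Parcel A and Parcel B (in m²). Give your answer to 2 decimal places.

|Parcel A∩Parcel B|: x∈[1,6], y∈[4,5] → 5·1 = 5.

5.00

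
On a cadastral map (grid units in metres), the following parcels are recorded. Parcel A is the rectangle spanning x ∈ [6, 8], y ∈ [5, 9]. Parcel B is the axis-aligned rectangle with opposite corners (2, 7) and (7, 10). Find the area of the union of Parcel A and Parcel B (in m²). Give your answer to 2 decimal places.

By inclusion–exclusion:
Individual areas: |Parcel A| = 8, |Parcel B| = 15.
|Parcel A∩Parcel B|: x∈[6,7], y∈[7,9] → 1·2 = 2.
|Parcel A ∪ Parcel B| = 23 − 2 = 21.00.

21.00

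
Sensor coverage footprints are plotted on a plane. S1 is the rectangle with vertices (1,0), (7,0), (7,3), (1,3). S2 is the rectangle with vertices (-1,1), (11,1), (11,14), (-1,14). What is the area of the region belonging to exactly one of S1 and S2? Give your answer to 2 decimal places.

150.00

|S1∩S2|: x∈[1,7], y∈[1,3] → 6·2 = 12.
|S1 △ S2| = |S1| + |S2| − 2·|S1∩S2| = 18 + 156 − 24 = 150.00.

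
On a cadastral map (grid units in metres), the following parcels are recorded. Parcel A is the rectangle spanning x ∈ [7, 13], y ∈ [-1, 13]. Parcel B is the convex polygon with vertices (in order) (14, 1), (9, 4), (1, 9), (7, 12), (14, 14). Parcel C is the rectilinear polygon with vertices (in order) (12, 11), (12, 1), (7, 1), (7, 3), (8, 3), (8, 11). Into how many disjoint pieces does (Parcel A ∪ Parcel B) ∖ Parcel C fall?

(Parcel A ∪ Parcel B) ∖ Parcel C is a single connected region.

1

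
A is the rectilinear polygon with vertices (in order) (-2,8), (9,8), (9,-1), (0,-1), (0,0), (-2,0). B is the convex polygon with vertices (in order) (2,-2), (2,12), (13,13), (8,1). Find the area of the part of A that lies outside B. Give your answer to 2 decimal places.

41.20

|A| = 97, |A∩B| = 55.8.
|A ∖ B| = |A| − |A∩B| = 97 − 55.8 = 41.20.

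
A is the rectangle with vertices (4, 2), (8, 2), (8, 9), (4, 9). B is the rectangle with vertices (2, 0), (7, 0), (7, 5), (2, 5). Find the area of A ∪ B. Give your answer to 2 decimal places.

44.00

By inclusion–exclusion:
Individual areas: |A| = 28, |B| = 25.
|A∩B|: x∈[4,7], y∈[2,5] → 3·3 = 9.
|A ∪ B| = 53 − 9 = 44.00.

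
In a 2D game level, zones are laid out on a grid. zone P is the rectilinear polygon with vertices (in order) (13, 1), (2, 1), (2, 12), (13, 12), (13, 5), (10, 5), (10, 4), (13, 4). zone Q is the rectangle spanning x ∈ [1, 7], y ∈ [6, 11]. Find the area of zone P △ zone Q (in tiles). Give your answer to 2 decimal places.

|zone P| = 118, |zone Q| = 30, |zone P∩zone Q| = 25.
|zone P △ zone Q| = |zone P| + |zone Q| − 2·|zone P∩zone Q| = 118 + 30 − 50 = 98.00.

98.00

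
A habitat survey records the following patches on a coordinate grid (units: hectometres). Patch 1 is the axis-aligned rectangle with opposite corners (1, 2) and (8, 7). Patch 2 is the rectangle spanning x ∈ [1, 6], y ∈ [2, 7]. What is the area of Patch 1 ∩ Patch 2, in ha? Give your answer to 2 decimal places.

|Patch 1∩Patch 2|: x∈[1,6], y∈[2,7] → 5·5 = 25.

25.00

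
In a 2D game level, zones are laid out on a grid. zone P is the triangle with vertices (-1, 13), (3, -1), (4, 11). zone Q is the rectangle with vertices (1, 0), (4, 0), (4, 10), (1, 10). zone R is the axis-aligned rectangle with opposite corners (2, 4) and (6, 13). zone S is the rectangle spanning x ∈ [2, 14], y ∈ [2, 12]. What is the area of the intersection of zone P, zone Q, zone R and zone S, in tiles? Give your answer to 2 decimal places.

The intersection is the polygon with vertices (3.417,4), (2,4), (2,10), (3.917,10).
By the shoelace formula its area is 10.00.

10.00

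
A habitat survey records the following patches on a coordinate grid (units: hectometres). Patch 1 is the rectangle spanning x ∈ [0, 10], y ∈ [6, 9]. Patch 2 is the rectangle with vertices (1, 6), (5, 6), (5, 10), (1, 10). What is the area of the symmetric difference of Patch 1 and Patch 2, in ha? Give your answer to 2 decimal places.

22.00

|Patch 1∩Patch 2|: x∈[1,5], y∈[6,9] → 4·3 = 12.
|Patch 1 △ Patch 2| = |Patch 1| + |Patch 2| − 2·|Patch 1∩Patch 2| = 30 + 16 − 24 = 22.00.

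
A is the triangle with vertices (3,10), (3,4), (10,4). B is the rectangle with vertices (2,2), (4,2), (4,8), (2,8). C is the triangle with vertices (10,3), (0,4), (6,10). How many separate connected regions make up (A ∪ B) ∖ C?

(A ∪ B) ∖ C splits into 3 disjoint pieces (area 3.9231, area 0.2743, area 3.4).

3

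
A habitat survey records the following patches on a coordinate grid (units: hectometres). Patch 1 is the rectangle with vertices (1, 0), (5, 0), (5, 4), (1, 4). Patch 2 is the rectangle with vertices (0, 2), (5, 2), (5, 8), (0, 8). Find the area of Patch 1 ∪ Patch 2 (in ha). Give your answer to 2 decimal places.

By inclusion–exclusion:
Individual areas: |Patch 1| = 16, |Patch 2| = 30.
|Patch 1∩Patch 2|: x∈[1,5], y∈[2,4] → 4·2 = 8.
|Patch 1 ∪ Patch 2| = 46 − 8 = 38.00.

38.00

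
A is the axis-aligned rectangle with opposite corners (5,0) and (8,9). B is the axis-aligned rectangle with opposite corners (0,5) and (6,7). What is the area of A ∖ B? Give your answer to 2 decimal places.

|A∩B|: x∈[5,6], y∈[5,7] → 1·2 = 2.
|A| = 27.
|A ∖ B| = |A| − |A∩B| = 27 − 2 = 25.00.

25.00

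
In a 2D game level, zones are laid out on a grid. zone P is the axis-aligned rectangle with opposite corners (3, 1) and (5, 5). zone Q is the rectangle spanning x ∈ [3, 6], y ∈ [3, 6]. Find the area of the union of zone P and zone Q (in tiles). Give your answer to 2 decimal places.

13.00

By inclusion–exclusion:
Individual areas: |zone P| = 8, |zone Q| = 9.
|zone P∩zone Q|: x∈[3,5], y∈[3,5] → 2·2 = 4.
|zone P ∪ zone Q| = 17 − 4 = 13.00.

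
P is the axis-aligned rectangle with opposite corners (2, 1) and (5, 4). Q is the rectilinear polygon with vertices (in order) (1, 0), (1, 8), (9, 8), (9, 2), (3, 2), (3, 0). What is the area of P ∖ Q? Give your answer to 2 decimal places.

2.00

|P| = 9, |P∩Q| = 7.
|P ∖ Q| = |P| − |P∩Q| = 9 − 7 = 2.00.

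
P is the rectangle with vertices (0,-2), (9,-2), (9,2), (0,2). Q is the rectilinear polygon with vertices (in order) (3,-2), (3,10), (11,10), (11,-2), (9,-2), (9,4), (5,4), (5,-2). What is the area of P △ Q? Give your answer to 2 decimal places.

92.00

|P| = 36, |Q| = 72, |P∩Q| = 8.
|P △ Q| = |P| + |Q| − 2·|P∩Q| = 36 + 72 − 16 = 92.00.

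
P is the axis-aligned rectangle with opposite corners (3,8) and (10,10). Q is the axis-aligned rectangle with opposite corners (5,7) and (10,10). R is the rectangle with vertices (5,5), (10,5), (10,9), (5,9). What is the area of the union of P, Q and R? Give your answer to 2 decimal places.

By inclusion–exclusion:
Individual areas: |P| = 14, |Q| = 15, |R| = 20.
|P∩Q|: x∈[5,10], y∈[8,10] → 5·2 = 10.
|P∩R|: x∈[5,10], y∈[8,9] → 5·1 = 5.
|Q∩R|: x∈[5,10], y∈[7,9] → 5·2 = 10.
|P∩Q∩R| = 5.
|P ∪ Q ∪ R| = 49 − 25 + 5 = 29.00.

29.00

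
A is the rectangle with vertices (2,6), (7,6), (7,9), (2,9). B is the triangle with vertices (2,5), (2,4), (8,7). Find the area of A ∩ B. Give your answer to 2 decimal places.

The intersection is the polygon with vertices (7,6.5), (6,6), (5,6), (7,6.667).
By the shoelace formula its area is 0.42.

0.42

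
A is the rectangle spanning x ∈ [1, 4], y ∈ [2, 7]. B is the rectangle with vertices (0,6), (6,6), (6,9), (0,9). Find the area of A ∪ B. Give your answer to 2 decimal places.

30.00

By inclusion–exclusion:
Individual areas: |A| = 15, |B| = 18.
|A∩B|: x∈[1,4], y∈[6,7] → 3·1 = 3.
|A ∪ B| = 33 − 3 = 30.00.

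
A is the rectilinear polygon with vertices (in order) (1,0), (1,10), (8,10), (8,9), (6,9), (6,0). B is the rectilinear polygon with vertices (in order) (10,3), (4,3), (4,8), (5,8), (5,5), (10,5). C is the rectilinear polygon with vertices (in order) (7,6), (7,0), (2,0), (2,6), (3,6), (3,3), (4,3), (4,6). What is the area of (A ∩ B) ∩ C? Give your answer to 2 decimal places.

5.00

The region (A ∩ B) ∩ C is the polygon with vertices (4,3), (4,6), (5,6), (5,5), (6,5), (6,3).
By the shoelace formula its area is 5.00.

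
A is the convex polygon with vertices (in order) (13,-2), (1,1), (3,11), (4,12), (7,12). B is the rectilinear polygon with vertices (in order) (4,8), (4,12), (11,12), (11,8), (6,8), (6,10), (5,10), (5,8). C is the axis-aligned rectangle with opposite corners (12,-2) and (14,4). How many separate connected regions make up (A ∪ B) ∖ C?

(A ∪ B) ∖ C is a single connected region.

1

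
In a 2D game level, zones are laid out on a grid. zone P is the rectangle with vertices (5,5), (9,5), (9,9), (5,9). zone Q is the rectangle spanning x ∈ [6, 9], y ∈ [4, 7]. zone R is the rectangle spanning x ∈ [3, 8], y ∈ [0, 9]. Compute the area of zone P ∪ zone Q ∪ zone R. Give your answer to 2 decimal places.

50.00

By inclusion–exclusion:
Individual areas: |zone P| = 16, |zone Q| = 9, |zone R| = 45.
|zone P∩zone Q|: x∈[6,9], y∈[5,7] → 3·2 = 6.
|zone P∩zone R|: x∈[5,8], y∈[5,9] → 3·4 = 12.
|zone Q∩zone R|: x∈[6,8], y∈[4,7] → 2·3 = 6.
|zone P∩zone Q∩zone R| = 4.
|zone P ∪ zone Q ∪ zone R| = 70 − 24 + 4 = 50.00.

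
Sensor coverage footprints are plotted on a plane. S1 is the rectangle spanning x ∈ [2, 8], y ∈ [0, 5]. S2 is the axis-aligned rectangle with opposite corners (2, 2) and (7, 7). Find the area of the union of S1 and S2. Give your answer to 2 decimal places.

40.00

By inclusion–exclusion:
Individual areas: |S1| = 30, |S2| = 25.
|S1∩S2|: x∈[2,7], y∈[2,5] → 5·3 = 15.
|S1 ∪ S2| = 55 − 15 = 40.00.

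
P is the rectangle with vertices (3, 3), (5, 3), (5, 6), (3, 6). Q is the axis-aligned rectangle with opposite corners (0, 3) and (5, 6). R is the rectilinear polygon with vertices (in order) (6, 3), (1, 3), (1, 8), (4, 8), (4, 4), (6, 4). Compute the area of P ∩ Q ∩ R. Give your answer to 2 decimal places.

4.00

The intersection is the polygon with vertices (3,3), (3,6), (4,6), (4,4), (5,4), (5,3).
By the shoelace formula its area is 4.00.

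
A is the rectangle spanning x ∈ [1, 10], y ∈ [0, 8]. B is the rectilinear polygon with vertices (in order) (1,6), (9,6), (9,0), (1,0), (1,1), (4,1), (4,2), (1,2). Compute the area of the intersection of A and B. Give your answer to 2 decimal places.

The intersection is the polygon with vertices (1,6), (9,6), (9,0), (1,0), (1,1), (4,1), (4,2), (1,2).
By the shoelace formula its area is 45.00.

45.00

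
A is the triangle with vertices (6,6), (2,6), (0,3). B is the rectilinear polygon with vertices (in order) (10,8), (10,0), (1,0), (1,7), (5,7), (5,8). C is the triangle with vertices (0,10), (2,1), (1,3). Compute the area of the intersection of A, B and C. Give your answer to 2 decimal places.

0.32

The intersection is the polygon with vertices (1,3.5), (1,4.5), (1.167,4.75), (1.4,3.7).
By the shoelace formula its area is 0.32.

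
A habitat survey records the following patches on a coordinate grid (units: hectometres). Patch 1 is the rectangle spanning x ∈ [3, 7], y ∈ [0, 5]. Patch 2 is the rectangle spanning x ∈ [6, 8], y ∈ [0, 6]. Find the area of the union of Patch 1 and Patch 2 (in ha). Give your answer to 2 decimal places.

27.00

By inclusion–exclusion:
Individual areas: |Patch 1| = 20, |Patch 2| = 12.
|Patch 1∩Patch 2|: x∈[6,7], y∈[0,5] → 1·5 = 5.
|Patch 1 ∪ Patch 2| = 32 − 5 = 27.00.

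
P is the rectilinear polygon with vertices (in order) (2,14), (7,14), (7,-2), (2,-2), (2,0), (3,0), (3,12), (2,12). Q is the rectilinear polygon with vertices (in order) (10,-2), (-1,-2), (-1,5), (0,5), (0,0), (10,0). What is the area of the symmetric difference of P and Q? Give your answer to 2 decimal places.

|P| = 68, |Q| = 27, |P∩Q| = 10.
|P △ Q| = |P| + |Q| − 2·|P∩Q| = 68 + 27 − 20 = 75.00.

75.00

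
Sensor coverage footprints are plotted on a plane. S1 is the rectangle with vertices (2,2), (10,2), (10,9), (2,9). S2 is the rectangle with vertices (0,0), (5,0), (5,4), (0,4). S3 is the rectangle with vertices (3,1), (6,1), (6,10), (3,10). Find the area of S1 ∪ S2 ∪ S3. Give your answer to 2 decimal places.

By inclusion–exclusion:
Individual areas: |S1| = 56, |S2| = 20, |S3| = 27.
|S1∩S2|: x∈[2,5], y∈[2,4] → 3·2 = 6.
|S1∩S3|: x∈[3,6], y∈[2,9] → 3·7 = 21.
|S2∩S3|: x∈[3,5], y∈[1,4] → 2·3 = 6.
|S1∩S2∩S3| = 4.
|S1 ∪ S2 ∪ S3| = 103 − 33 + 4 = 74.00.

74.00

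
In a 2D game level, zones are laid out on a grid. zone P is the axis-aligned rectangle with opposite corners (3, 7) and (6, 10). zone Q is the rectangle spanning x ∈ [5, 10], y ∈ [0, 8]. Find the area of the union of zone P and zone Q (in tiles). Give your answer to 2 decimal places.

By inclusion–exclusion:
Individual areas: |zone P| = 9, |zone Q| = 40.
|zone P∩zone Q|: x∈[5,6], y∈[7,8] → 1·1 = 1.
|zone P ∪ zone Q| = 49 − 1 = 48.00.

48.00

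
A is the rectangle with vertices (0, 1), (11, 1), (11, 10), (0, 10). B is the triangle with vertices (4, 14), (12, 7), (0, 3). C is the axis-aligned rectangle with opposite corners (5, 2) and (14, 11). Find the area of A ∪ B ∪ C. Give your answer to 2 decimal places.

By inclusion–exclusion:
Individual areas: |A| = 99, |B| = 58, |C| = 81.
|A∩B| = 45.3439.
|A∩C|: x∈[5,11], y∈[2,10] → 6·8 = 48.
|B∩C| = 27.0238.
|A∩B∩C| = 23.4196.
|A ∪ B ∪ C| = 238 − 120.3677 + 23.4196 = 141.05.

141.05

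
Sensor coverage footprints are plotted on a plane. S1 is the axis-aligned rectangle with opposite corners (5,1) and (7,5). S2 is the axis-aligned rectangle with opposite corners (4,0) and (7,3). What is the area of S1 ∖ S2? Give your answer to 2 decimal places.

|S1∩S2|: x∈[5,7], y∈[1,3] → 2·2 = 4.
|S1| = 8.
|S1 ∖ S2| = |S1| − |S1∩S2| = 8 − 4 = 4.00.

4.00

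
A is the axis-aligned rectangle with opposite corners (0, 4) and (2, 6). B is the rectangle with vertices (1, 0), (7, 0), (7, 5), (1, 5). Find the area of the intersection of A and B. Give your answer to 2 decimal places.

|A∩B|: x∈[1,2], y∈[4,5] → 1·1 = 1.

1.00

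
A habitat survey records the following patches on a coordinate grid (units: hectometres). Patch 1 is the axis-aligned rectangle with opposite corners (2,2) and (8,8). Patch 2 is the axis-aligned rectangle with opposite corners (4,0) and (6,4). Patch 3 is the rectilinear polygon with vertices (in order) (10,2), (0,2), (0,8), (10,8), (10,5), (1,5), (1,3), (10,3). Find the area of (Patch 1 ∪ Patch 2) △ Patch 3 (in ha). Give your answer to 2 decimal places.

|Patch 1 ∪ Patch 2| = 40.
|(Patch 1 ∪ Patch 2) ∩ Patch 3| = 24.
|(Patch 1 ∪ Patch 2) △ Patch 3| = 40 + 42 − 48 = 34.00.

34.00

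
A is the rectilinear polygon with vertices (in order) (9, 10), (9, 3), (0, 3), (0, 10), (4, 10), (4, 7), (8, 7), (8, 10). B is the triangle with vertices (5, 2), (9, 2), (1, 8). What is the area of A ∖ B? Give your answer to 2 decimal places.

42.67

|A| = 51, |A∩B| = 8.3333.
|A ∖ B| = |A| − |A∩B| = 51 − 8.3333 = 42.67.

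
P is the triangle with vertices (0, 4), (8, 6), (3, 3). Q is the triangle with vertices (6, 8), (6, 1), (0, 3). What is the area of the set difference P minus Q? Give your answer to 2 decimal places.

|P| = 7, |P∩Q| = 5.8714.
|P ∖ Q| = |P| − |P∩Q| = 7 − 5.8714 = 1.13.

1.13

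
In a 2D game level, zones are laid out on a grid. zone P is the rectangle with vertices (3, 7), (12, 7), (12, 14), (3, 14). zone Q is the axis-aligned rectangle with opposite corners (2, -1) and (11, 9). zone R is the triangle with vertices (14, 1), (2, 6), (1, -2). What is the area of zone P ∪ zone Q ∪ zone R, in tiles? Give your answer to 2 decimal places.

By inclusion–exclusion:
Individual areas: |zone P| = 63, |zone Q| = 90, |zone R| = 50.5.
|zone P∩zone Q|: x∈[3,11], y∈[7,9] → 8·2 = 16.
|zone P∩zone R| = 0.
|zone Q∩zone R| = 42.4199.
|zone P∩zone Q∩zone R| = 0.
|zone P ∪ zone Q ∪ zone R| = 203.5 − 58.4199 + 0 = 145.08.

145.08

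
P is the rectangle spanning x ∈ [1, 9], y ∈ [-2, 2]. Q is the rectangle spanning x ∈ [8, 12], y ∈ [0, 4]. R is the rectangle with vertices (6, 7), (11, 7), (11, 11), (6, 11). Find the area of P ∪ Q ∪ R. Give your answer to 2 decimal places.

66.00

By inclusion–exclusion:
Individual areas: |P| = 32, |Q| = 16, |R| = 20.
|P∩Q|: x∈[8,9], y∈[0,2] → 1·2 = 2.
|P∩R| = 0 (no overlap).
|Q∩R| = 0 (no overlap).
|P∩Q∩R| = 0.
|P ∪ Q ∪ R| = 68 − 2 + 0 = 66.00.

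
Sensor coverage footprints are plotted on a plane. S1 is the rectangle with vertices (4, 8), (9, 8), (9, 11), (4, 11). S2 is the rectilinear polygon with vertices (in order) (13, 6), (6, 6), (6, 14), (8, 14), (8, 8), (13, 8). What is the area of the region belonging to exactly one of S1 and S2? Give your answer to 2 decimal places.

29.00

|S1| = 15, |S2| = 26, |S1∩S2| = 6.
|S1 △ S2| = |S1| + |S2| − 2·|S1∩S2| = 15 + 26 − 12 = 29.00.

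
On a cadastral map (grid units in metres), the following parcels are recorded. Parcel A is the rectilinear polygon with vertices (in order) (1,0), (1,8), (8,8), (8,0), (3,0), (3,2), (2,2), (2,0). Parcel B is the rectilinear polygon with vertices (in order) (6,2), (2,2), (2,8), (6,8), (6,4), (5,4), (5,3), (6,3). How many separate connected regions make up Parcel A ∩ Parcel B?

Parcel A ∩ Parcel B is a single connected region.

1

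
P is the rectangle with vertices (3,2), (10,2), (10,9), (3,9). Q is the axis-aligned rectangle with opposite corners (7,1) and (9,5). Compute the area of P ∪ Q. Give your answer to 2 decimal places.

51.00

By inclusion–exclusion:
Individual areas: |P| = 49, |Q| = 8.
|P∩Q|: x∈[7,9], y∈[2,5] → 2·3 = 6.
|P ∪ Q| = 57 − 6 = 51.00.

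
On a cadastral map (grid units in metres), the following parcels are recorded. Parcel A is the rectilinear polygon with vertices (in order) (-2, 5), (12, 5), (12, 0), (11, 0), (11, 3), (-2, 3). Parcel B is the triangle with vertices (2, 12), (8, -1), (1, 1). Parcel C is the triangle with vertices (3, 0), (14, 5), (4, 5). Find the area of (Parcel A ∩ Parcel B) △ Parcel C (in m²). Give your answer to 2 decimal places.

|Parcel A ∩ Parcel B| = 8.8392.
|(Parcel A ∩ Parcel B) ∩ Parcel C| = 3.7846.
|(Parcel A ∩ Parcel B) △ Parcel C| = 8.8392 + 25 − 7.5692 = 26.27.

26.27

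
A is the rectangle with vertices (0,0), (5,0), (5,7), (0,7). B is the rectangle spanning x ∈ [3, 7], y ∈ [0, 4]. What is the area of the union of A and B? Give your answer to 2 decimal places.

By inclusion–exclusion:
Individual areas: |A| = 35, |B| = 16.
|A∩B|: x∈[3,5], y∈[0,4] → 2·4 = 8.
|A ∪ B| = 51 − 8 = 43.00.

43.00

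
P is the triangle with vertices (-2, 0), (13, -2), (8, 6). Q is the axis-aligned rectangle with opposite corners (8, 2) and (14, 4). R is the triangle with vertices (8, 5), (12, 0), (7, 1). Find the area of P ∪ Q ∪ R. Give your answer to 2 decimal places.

By inclusion–exclusion:
Individual areas: |P| = 55, |Q| = 12, |R| = 10.5.
|P∩Q| = 3.75.
|P∩R| = 10.3286.
|Q∩R| = 3.2.
|P∩Q∩R| = 3.2.
|P ∪ Q ∪ R| = 77.5 − 17.2786 + 3.2 = 63.42.

63.42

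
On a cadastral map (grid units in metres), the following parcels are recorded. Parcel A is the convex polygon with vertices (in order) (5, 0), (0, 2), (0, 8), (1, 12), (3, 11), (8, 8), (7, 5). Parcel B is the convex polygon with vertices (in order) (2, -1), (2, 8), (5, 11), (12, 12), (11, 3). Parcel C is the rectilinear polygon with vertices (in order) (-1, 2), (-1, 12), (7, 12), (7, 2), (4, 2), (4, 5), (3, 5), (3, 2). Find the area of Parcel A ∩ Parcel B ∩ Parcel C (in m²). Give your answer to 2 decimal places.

31.65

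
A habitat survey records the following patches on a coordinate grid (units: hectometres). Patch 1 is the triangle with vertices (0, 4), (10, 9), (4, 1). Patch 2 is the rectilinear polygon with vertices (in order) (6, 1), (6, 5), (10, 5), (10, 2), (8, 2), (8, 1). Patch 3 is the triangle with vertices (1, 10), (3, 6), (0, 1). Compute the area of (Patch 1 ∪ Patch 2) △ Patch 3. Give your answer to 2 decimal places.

45.48

|Patch 1 ∪ Patch 2| = 38.3333.
|(Patch 1 ∪ Patch 2) ∩ Patch 3| = 1.9272.
|(Patch 1 ∪ Patch 2) △ Patch 3| = 38.3333 + 11 − 3.8544 = 45.48.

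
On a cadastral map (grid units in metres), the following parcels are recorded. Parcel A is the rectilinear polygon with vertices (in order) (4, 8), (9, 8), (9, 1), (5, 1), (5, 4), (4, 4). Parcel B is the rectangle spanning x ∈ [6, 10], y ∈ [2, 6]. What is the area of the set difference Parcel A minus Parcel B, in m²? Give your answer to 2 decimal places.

20.00

|Parcel A| = 32, |Parcel A∩Parcel B| = 12.
|Parcel A ∖ Parcel B| = |Parcel A| − |Parcel A∩Parcel B| = 32 − 12 = 20.00.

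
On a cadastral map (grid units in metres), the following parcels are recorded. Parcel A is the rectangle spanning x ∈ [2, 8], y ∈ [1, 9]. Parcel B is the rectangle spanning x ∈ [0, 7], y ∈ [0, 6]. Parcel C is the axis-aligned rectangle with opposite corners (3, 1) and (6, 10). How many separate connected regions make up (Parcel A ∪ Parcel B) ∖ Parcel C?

(Parcel A ∪ Parcel B) ∖ Parcel C is a single connected region.

1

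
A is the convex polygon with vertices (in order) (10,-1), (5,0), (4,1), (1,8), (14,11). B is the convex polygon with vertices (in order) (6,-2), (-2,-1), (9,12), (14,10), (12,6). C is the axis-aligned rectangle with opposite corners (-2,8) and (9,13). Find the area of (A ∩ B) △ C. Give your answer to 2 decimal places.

|A ∩ B| = 67.9881.
|(A ∩ B) ∩ C| = 4.3303.
|(A ∩ B) △ C| = 67.9881 + 55 − 8.6606 = 114.33.

114.33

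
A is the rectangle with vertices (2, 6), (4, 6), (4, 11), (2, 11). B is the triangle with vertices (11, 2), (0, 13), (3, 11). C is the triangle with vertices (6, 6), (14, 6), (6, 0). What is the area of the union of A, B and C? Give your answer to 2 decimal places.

37.23

By inclusion–exclusion:
Individual areas: |A| = 10, |B| = 5.5, |C| = 24.
|A∩B| = 1.4375.
|A∩C| = 0.
|B∩C| = 0.8306.
|A∩B∩C| = 0.
|A ∪ B ∪ C| = 39.5 − 2.2681 + 0 = 37.23.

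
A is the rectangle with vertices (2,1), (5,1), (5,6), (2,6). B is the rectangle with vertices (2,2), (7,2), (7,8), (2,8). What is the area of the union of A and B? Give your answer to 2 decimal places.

By inclusion–exclusion:
Individual areas: |A| = 15, |B| = 30.
|A∩B|: x∈[2,5], y∈[2,6] → 3·4 = 12.
|A ∪ B| = 45 − 12 = 33.00.

33.00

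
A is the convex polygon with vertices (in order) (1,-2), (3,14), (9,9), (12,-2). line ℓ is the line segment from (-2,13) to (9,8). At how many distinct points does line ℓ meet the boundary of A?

The segment meets the boundary at (2.613,10.903).

1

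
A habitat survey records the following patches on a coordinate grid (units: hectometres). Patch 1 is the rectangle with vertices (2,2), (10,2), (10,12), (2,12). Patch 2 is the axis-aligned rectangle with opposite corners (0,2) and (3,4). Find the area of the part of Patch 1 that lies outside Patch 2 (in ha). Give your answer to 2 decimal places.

78.00

|Patch 1∩Patch 2|: x∈[2,3], y∈[2,4] → 1·2 = 2.
|Patch 1| = 80.
|Patch 1 ∖ Patch 2| = |Patch 1| − |Patch 1∩Patch 2| = 80 − 2 = 78.00.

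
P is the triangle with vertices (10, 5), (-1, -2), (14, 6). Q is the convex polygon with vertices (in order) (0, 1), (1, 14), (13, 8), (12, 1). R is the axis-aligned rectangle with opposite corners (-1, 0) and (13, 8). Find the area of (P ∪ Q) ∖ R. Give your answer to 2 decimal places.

38.13

|P ∪ Q| = 124.629.
|(P ∪ Q) ∩ R| = 86.4955.
|(P ∪ Q) ∖ R| = 124.629 − 86.4955 = 38.13.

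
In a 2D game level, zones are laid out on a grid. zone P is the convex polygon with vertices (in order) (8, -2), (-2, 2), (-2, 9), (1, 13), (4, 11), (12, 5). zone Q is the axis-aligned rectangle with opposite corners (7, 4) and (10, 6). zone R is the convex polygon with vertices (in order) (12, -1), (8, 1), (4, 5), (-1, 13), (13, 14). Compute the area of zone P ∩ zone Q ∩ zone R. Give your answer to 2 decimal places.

The intersection is the polygon with vertices (7,6), (10,6), (10,4), (7,4).
By the shoelace formula its area is 6.00.

6.00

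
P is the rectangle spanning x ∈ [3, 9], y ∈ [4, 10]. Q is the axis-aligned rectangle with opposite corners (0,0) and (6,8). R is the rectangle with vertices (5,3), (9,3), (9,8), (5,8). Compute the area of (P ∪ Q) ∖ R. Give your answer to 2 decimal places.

55.00

|P ∪ Q| = 72.
|(P ∪ Q) ∩ R| = 17.
|(P ∪ Q) ∖ R| = 72 − 17 = 55.00.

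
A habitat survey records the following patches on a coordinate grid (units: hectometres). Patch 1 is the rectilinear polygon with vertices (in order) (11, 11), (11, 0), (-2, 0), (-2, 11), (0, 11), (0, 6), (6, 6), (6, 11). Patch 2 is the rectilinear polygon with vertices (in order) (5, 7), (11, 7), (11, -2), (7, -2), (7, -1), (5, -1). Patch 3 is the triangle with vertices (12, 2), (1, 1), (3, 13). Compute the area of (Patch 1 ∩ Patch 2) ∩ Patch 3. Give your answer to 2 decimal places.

The region (Patch 1 ∩ Patch 2) ∩ Patch 3 is the polygon with vertices (5,6), (6,6), (6,7), (7.909,7), (11,3.222), (11,1.909), (5,1.364).
By the shoelace formula its area is 25.34.

25.34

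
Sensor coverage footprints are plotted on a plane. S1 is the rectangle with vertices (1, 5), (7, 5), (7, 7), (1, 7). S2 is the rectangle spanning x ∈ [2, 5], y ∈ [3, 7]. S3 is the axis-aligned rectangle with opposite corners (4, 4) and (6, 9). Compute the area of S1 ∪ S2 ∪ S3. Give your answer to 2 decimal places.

By inclusion–exclusion:
Individual areas: |S1| = 12, |S2| = 12, |S3| = 10.
|S1∩S2|: x∈[2,5], y∈[5,7] → 3·2 = 6.
|S1∩S3|: x∈[4,6], y∈[5,7] → 2·2 = 4.
|S2∩S3|: x∈[4,5], y∈[4,7] → 1·3 = 3.
|S1∩S2∩S3| = 2.
|S1 ∪ S2 ∪ S3| = 34 − 13 + 2 = 23.00.

23.00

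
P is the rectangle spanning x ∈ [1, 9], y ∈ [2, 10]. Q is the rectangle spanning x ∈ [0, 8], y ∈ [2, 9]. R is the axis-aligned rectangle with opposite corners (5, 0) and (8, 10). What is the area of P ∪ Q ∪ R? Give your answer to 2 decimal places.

By inclusion–exclusion:
Individual areas: |P| = 64, |Q| = 56, |R| = 30.
|P∩Q|: x∈[1,8], y∈[2,9] → 7·7 = 49.
|P∩R|: x∈[5,8], y∈[2,10] → 3·8 = 24.
|Q∩R|: x∈[5,8], y∈[2,9] → 3·7 = 21.
|P∩Q∩R| = 21.
|P ∪ Q ∪ R| = 150 − 94 + 21 = 77.00.

77.00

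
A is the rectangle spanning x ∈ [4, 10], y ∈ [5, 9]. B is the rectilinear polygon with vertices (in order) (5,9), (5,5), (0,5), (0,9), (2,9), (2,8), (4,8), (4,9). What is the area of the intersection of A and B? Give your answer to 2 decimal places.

4.00

The intersection is the polygon with vertices (5,9), (5,5), (4,5), (4,8), (4,9).
By the shoelace formula its area is 4.00.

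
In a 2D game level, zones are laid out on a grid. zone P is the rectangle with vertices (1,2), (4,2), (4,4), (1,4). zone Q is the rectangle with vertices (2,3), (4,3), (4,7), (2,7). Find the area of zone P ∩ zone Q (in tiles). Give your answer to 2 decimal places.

|zone P∩zone Q|: x∈[2,4], y∈[3,4] → 2·1 = 2.

2.00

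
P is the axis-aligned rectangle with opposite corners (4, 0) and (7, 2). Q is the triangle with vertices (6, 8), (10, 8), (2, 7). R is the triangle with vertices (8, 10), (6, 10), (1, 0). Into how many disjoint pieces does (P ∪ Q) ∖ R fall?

(P ∪ Q) ∖ R splits into 3 disjoint pieces (area 6, area 0.7918, area 0.4762).

3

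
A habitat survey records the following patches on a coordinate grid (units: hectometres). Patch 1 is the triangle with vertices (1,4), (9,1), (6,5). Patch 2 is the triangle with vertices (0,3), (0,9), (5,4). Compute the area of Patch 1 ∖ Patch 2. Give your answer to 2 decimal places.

9.12

|Patch 1| = 11.5, |Patch 1∩Patch 2| = 2.3768.
|Patch 1 ∖ Patch 2| = |Patch 1| − |Patch 1∩Patch 2| = 11.5 − 2.3768 = 9.12.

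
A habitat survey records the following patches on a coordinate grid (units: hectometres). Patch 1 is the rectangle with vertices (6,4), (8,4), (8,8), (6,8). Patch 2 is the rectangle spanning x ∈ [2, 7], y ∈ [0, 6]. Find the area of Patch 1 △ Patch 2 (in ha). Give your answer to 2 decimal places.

34.00

|Patch 1∩Patch 2|: x∈[6,7], y∈[4,6] → 1·2 = 2.
|Patch 1 △ Patch 2| = |Patch 1| + |Patch 2| − 2·|Patch 1∩Patch 2| = 8 + 30 − 4 = 34.00.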